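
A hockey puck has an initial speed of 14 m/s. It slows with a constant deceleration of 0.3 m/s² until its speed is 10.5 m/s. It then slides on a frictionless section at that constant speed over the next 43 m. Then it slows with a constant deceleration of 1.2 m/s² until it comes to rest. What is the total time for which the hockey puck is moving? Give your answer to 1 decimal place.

24.5 s

Phase 1 (decelerating): v₀ = 14.0 m/s, a = -0.3 m/s².
v = v₀ + at → t = (10.5 − 14.0) / -0.3 = 11.7 s
v² = v₀² + 2aΔx → Δx = (10.5² − 14.0²)/(2·-0.3) = 143 m

Phase 2 (constant speed): v₀ = 10.5 m/s, a = 0 m/s².
Constant speed: t = d/v = 43/10.5 = 4.10 s

Phase 3 (decelerating): v₀ = 10.5 m/s, a = -1.2 m/s².
v = v₀ + at → t = (0 − 10.5) / -1.2 = 8.75 s
v² = v₀² + 2aΔx → Δx = (0² − 10.5²)/(2·-1.2) = 45.9 m
Total time = 11.7 + 4.10 + 8.75 = 24.5 s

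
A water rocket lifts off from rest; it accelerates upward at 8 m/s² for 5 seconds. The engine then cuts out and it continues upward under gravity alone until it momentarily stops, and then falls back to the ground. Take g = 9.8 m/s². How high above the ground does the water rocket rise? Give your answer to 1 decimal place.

181.6 m

Phase 1 (powered ascent): v₀ = 0 m/s, a = 8 m/s².
v = v₀ + at = 0 + (8)(5) = 40.0 m/s
Δx = v₀t + ½at² = 0·5 + 0.5·8·5² = 100 m

Phase 2 (coasting upward): v₀ = 40.0 m/s, a = -9.8 m/s².
v = v₀ + at → t = (0 − 40.0) / -9.8 = 4.08 s
v² = v₀² + 2aΔx → Δx = (0² − 40.0²)/(2·-9.8) = 81.6 m
Maximum height = 100 + 81.6 = 182 m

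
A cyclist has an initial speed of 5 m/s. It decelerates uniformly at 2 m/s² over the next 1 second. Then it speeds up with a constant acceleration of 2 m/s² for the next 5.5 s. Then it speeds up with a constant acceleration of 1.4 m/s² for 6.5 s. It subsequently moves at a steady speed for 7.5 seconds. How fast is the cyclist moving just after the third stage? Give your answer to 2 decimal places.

23.10 m/s

Phase 1 (decelerating): v₀ = 5.00 m/s, a = -2 m/s².
v = v₀ + at = 5.00 + (-2)(1) = 3.00 m/s
Δx = v₀t + ½at² = 5.00·1 + 0.5·-2·1² = 4.00 m

Phase 2 (accelerating): v₀ = 3.00 m/s, a = 2 m/s².
v = v₀ + at = 3.00 + (2)(5.5) = 14.0 m/s
Δx = v₀t + ½at² = 3.00·5.5 + 0.5·2·5.5² = 46.8 m

Phase 3 (accelerating): v₀ = 14.0 m/s, a = 1.4 m/s².
v = v₀ + at = 14.0 + (1.4)(6.5) = 23.1 m/s
Δx = v₀t + ½at² = 14.0·6.5 + 0.5·1.4·6.5² = 121 m
Speed at end of phase 3 = 23.1 m/s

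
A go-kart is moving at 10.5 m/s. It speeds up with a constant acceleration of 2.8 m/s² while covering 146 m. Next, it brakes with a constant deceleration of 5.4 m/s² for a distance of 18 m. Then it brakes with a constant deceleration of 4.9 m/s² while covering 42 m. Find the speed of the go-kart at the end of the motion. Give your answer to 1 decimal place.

Phase 1 (accelerating): v₀ = 10.5 m/s, a = 2.8 m/s².
v² = v₀² + 2aΔx = 10.5² + 2·2.8·146 = 928 → v = 30.5 m/s
t = (v − v₀)/a = (30.5 − 10.5)/2.8 = 7.13 s

Phase 2 (decelerating): v₀ = 30.5 m/s, a = -5.4 m/s².
v² = v₀² + 2aΔx = 30.5² + 2·-5.4·18 = 733 → v = 27.1 m/s
t = (v − v₀)/a = (27.1 − 30.5)/-5.4 = 0.626 s

Phase 3 (decelerating): v₀ = 27.1 m/s, a = -4.9 m/s².
v² = v₀² + 2aΔx = 27.1² + 2·-4.9·42 = 322 → v = 17.9 m/s
t = (v − v₀)/a = (17.9 − 27.1)/-4.9 = 1.87 s
Final speed = 17.9 m/s

17.9 m/s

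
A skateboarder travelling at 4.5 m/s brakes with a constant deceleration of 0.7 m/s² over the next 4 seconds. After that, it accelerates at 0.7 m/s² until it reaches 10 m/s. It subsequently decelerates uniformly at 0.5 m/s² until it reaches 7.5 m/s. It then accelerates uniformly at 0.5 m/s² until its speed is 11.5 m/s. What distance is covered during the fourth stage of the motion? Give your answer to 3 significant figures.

Phase 1 (decelerating): v₀ = 4.50 m/s, a = -0.7 m/s².
v = v₀ + at = 4.50 + (-0.7)(4) = 1.70 m/s
Δx = v₀t + ½at² = 4.50·4 + 0.5·-0.7·4² = 12.4 m

Phase 2 (accelerating): v₀ = 1.70 m/s, a = 0.7 m/s².
v = v₀ + at → t = (10 − 1.70) / 0.7 = 11.9 s
v² = v₀² + 2aΔx → Δx = (10² − 1.70²)/(2·0.7) = 69.4 m

Phase 3 (decelerating): v₀ = 10.0 m/s, a = -0.5 m/s².
v = v₀ + at → t = (7.5 − 10.0) / -0.5 = 5.00 s
v² = v₀² + 2aΔx → Δx = (7.5² − 10.0²)/(2·-0.5) = 43.8 m

Phase 4 (accelerating): v₀ = 7.50 m/s, a = 0.5 m/s².
v = v₀ + at → t = (11.5 − 7.50) / 0.5 = 8.00 s
v² = v₀² + 2aΔx → Δx = (11.5² − 7.50²)/(2·0.5) = 76.0 m
Distance in phase 4 = 76.0 m

76.0 m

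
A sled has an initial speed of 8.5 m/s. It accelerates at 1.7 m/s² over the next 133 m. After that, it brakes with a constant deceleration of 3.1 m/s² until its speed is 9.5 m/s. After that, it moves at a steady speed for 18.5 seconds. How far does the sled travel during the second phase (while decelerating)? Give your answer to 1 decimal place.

70.0 m

Phase 1 (accelerating): v₀ = 8.50 m/s, a = 1.7 m/s².
v² = v₀² + 2aΔx = 8.50² + 2·1.7·133 = 524 → v = 22.9 m/s
t = (v − v₀)/a = (22.9 − 8.50)/1.7 = 8.47 s

Phase 2 (decelerating): v₀ = 22.9 m/s, a = -3.1 m/s².
v = v₀ + at → t = (9.5 − 22.9) / -3.1 = 4.32 s
v² = v₀² + 2aΔx → Δx = (9.5² − 22.9²)/(2·-3.1) = 70.0 m
Distance in phase 2 = 70.0 m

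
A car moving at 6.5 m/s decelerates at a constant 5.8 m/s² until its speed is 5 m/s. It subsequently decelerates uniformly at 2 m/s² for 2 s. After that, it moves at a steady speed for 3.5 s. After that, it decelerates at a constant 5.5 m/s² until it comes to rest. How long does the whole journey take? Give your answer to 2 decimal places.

5.94 s

Phase 1 (decelerating): v₀ = 6.50 m/s, a = -5.8 m/s².
v = v₀ + at → t = (5 − 6.50) / -5.8 = 0.259 s
v² = v₀² + 2aΔx → Δx = (5² − 6.50²)/(2·-5.8) = 1.49 m

Phase 2 (decelerating): v₀ = 5.00 m/s, a = -2 m/s².
v = v₀ + at = 5.00 + (-2)(2) = 1.00 m/s
Δx = v₀t + ½at² = 5.00·2 + 0.5·-2·2² = 6.00 m

Phase 3 (constant speed): v₀ = 1.00 m/s, a = 0 m/s².
v = v₀ + at = 1.00 + (0)(3.5) = 1.00 m/s
Δx = v₀t + ½at² = 1.00·3.5 + 0.5·0·3.5² = 3.50 m

Phase 4 (decelerating): v₀ = 1.00 m/s, a = -5.5 m/s².
v = v₀ + at → t = (0 − 1.00) / -5.5 = 0.182 s
v² = v₀² + 2aΔx → Δx = (0² − 1.00²)/(2·-5.5) = 0.0909 m
Total time = 0.259 + 2.00 + 3.50 + 0.182 = 5.94 s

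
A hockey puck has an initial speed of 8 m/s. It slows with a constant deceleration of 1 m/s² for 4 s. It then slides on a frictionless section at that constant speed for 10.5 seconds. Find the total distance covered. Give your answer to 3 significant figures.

66.0 m

Phase 1 (decelerating): v₀ = 8.00 m/s, a = -1 m/s².
v = v₀ + at = 8.00 + (-1)(4) = 4.00 m/s
Δx = v₀t + ½at² = 8.00·4 + 0.5·-1·4² = 24.0 m

Phase 2 (constant speed): v₀ = 4.00 m/s, a = 0 m/s².
v = v₀ + at = 4.00 + (0)(10.5) = 4.00 m/s
Δx = v₀t + ½at² = 4.00·10.5 + 0.5·0·10.5² = 42.0 m
Total distance = 24.0 + 42.0 = 66.0 m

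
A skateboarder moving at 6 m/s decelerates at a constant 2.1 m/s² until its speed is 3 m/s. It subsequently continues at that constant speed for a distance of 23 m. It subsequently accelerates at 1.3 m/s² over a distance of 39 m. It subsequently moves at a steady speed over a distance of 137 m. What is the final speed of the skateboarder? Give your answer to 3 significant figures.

10.5 m/s

Phase 1 (decelerating): v₀ = 6.00 m/s, a = -2.1 m/s².
v = v₀ + at → t = (3 − 6.00) / -2.1 = 1.43 s
v² = v₀² + 2aΔx → Δx = (3² − 6.00²)/(2·-2.1) = 6.43 m

Phase 2 (constant speed): v₀ = 3.00 m/s, a = 0 m/s².
Constant speed: t = d/v = 23/3.00 = 7.67 s

Phase 3 (accelerating): v₀ = 3.00 m/s, a = 1.3 m/s².
v² = v₀² + 2aΔx = 3.00² + 2·1.3·39 = 110 → v = 10.5 m/s
t = (v − v₀)/a = (10.5 − 3.00)/1.3 = 5.77 s

Phase 4 (constant speed): v₀ = 10.5 m/s, a = 0 m/s².
Constant speed: t = d/v = 137/10.5 = 13.0 s
Final speed = 10.5 m/s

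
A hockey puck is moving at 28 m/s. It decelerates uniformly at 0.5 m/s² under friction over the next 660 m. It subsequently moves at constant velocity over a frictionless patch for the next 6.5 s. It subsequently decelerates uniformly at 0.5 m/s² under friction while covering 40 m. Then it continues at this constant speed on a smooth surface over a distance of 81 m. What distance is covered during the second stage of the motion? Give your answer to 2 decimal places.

72.38 m

Phase 1 (decelerating): v₀ = 28.0 m/s, a = -0.5 m/s².
v² = v₀² + 2aΔx = 28.0² + 2·-0.5·660 = 124 → v = 11.1 m/s
t = (v − v₀)/a = (11.1 − 28.0)/-0.5 = 33.7 s

Phase 2 (constant speed): v₀ = 11.1 m/s, a = 0 m/s².
v = v₀ + at = 11.1 + (0)(6.5) = 11.1 m/s
Δx = v₀t + ½at² = 11.1·6.5 + 0.5·0·6.5² = 72.4 m
Distance in phase 2 = 72.4 m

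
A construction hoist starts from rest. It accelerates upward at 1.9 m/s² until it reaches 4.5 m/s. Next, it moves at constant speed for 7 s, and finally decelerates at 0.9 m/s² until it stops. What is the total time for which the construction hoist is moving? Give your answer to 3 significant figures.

Phase 1 (accelerating): v₀ = 0 m/s, a = 1.9 m/s².
v = v₀ + at → t = (4.5 − 0) / 1.9 = 2.37 s
v² = v₀² + 2aΔx → Δx = (4.5² − 0²)/(2·1.9) = 5.33 m

Phase 2 (constant speed): v₀ = 4.50 m/s, a = 0 m/s².
v = v₀ + at = 4.50 + (0)(7) = 4.50 m/s
Δx = v₀t + ½at² = 4.50·7 + 0.5·0·7² = 31.5 m

Phase 3 (decelerating): v₀ = 4.50 m/s, a = -0.9 m/s².
v = v₀ + at → t = (0 − 4.50) / -0.9 = 5.00 s
v² = v₀² + 2aΔx → Δx = (0² − 4.50²)/(2·-0.9) = 11.2 m
Total time = 2.37 + 7.00 + 5.00 = 14.4 s

14.4 s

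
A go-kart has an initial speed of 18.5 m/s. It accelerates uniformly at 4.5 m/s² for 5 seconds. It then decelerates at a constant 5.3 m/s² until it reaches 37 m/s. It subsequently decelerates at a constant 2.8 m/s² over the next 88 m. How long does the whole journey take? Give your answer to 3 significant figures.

8.40 s

Phase 1 (accelerating): v₀ = 18.5 m/s, a = 4.5 m/s².
v = v₀ + at = 18.5 + (4.5)(5) = 41.0 m/s
Δx = v₀t + ½at² = 18.5·5 + 0.5·4.5·5² = 149 m

Phase 2 (decelerating): v₀ = 41.0 m/s, a = -5.3 m/s².
v = v₀ + at → t = (37 − 41.0) / -5.3 = 0.755 s
v² = v₀² + 2aΔx → Δx = (37² − 41.0²)/(2·-5.3) = 29.4 m

Phase 3 (decelerating): v₀ = 37.0 m/s, a = -2.8 m/s².
v² = v₀² + 2aΔx = 37.0² + 2·-2.8·88 = 876 → v = 29.6 m/s
t = (v − v₀)/a = (29.6 − 37.0)/-2.8 = 2.64 s
Total time = 5.00 + 0.755 + 2.64 = 8.40 s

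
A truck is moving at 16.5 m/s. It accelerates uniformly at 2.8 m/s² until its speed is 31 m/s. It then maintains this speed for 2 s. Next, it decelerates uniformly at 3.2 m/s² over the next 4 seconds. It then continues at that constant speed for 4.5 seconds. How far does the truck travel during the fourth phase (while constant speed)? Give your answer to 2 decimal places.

Phase 1 (accelerating): v₀ = 16.5 m/s, a = 2.8 m/s².
v = v₀ + at → t = (31 − 16.5) / 2.8 = 5.18 s
v² = v₀² + 2aΔx → Δx = (31² − 16.5²)/(2·2.8) = 123 m

Phase 2 (constant speed): v₀ = 31.0 m/s, a = 0 m/s².
v = v₀ + at = 31.0 + (0)(2) = 31.0 m/s
Δx = v₀t + ½at² = 31.0·2 + 0.5·0·2² = 62.0 m

Phase 3 (decelerating): v₀ = 31.0 m/s, a = -3.2 m/s².
v = v₀ + at = 31.0 + (-3.2)(4) = 18.2 m/s
Δx = v₀t + ½at² = 31.0·4 + 0.5·-3.2·4² = 98.4 m

Phase 4 (constant speed): v₀ = 18.2 m/s, a = 0 m/s².
v = v₀ + at = 18.2 + (0)(4.5) = 18.2 m/s
Δx = v₀t + ½at² = 18.2·4.5 + 0.5·0·4.5² = 81.9 m
Distance in phase 4 = 81.9 m

81.90 m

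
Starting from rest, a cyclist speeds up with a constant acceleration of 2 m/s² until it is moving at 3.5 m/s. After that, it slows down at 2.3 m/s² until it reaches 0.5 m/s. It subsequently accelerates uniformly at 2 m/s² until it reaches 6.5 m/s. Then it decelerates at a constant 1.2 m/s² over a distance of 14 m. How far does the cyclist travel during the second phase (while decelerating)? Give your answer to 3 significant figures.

Phase 1 (accelerating): v₀ = 0 m/s, a = 2 m/s².
v = v₀ + at → t = (3.5 − 0) / 2 = 1.75 s
v² = v₀² + 2aΔx → Δx = (3.5² − 0²)/(2·2) = 3.06 m

Phase 2 (decelerating): v₀ = 3.50 m/s, a = -2.3 m/s².
v = v₀ + at → t = (0.5 − 3.50) / -2.3 = 1.30 s
v² = v₀² + 2aΔx → Δx = (0.5² − 3.50²)/(2·-2.3) = 2.61 m
Distance in phase 2 = 2.61 m

2.61 m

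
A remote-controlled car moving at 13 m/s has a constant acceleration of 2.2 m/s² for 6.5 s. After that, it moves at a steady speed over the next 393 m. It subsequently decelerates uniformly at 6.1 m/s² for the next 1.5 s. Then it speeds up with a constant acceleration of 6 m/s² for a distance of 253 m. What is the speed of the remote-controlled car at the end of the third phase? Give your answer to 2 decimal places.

Phase 1 (accelerating): v₀ = 13.0 m/s, a = 2.2 m/s².
v = v₀ + at = 13.0 + (2.2)(6.5) = 27.3 m/s
Δx = v₀t + ½at² = 13.0·6.5 + 0.5·2.2·6.5² = 131 m

Phase 2 (constant speed): v₀ = 27.3 m/s, a = 0 m/s².
Constant speed: t = d/v = 393/27.3 = 14.4 s

Phase 3 (decelerating): v₀ = 27.3 m/s, a = -6.1 m/s².
v = v₀ + at = 27.3 + (-6.1)(1.5) = 18.2 m/s
Δx = v₀t + ½at² = 27.3·1.5 + 0.5·-6.1·1.5² = 34.1 m
Speed at end of phase 3 = 18.2 m/s

18.15 m/s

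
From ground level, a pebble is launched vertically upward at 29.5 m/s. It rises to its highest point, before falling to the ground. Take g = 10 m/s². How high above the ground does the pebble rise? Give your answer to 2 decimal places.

43.51 m

Phase 1 (rising): v₀ = 29.5 m/s, a = -10 m/s².
v = v₀ + at → t = (0 − 29.5) / -10 = 2.95 s
v² = v₀² + 2aΔx → Δx = (0² − 29.5²)/(2·-10) = 43.5 m
Maximum height = 43.5 m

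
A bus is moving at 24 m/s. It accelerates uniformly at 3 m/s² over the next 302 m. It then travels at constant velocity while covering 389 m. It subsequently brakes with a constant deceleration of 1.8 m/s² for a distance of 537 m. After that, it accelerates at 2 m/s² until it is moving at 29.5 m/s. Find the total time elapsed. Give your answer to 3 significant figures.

Phase 1 (accelerating): v₀ = 24.0 m/s, a = 3 m/s².
v² = v₀² + 2aΔx = 24.0² + 2·3·302 = 2390 → v = 48.9 m/s
t = (v − v₀)/a = (48.9 − 24.0)/3 = 8.29 s

Phase 2 (constant speed): v₀ = 48.9 m/s, a = 0 m/s².
Constant speed: t = d/v = 389/48.9 = 7.96 s

Phase 3 (decelerating): v₀ = 48.9 m/s, a = -1.8 m/s².
v² = v₀² + 2aΔx = 48.9² + 2·-1.8·537 = 455 → v = 21.3 m/s
t = (v − v₀)/a = (21.3 − 48.9)/-1.8 = 15.3 s

Phase 4 (accelerating): v₀ = 21.3 m/s, a = 2 m/s².
v = v₀ + at → t = (29.5 − 21.3) / 2 = 4.09 s
v² = v₀² + 2aΔx → Δx = (29.5² − 21.3²)/(2·2) = 104 m
Total time = 8.29 + 7.96 + 15.3 + 4.09 = 35.6 s

35.6 s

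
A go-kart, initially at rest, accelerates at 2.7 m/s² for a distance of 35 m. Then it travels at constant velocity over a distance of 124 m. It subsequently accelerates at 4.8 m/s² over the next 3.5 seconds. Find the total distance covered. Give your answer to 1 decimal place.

236.5 m

Phase 1 (accelerating): v₀ = 0 m/s, a = 2.7 m/s².
v² = v₀² + 2aΔx = 0² + 2·2.7·35 = 189 → v = 13.7 m/s
t = (v − v₀)/a = (13.7 − 0)/2.7 = 5.09 s

Phase 2 (constant speed): v₀ = 13.7 m/s, a = 0 m/s².
Constant speed: t = d/v = 124/13.7 = 9.02 s

Phase 3 (accelerating): v₀ = 13.7 m/s, a = 4.8 m/s².
v = v₀ + at = 13.7 + (4.8)(3.5) = 30.5 m/s
Δx = v₀t + ½at² = 13.7·3.5 + 0.5·4.8·3.5² = 77.5 m
Total distance = 35.0 + 124 + 77.5 = 237 m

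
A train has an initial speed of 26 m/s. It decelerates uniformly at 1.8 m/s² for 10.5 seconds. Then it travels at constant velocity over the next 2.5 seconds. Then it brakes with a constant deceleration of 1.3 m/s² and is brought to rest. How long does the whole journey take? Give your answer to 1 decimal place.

Phase 1 (decelerating): v₀ = 26.0 m/s, a = -1.8 m/s².
v = v₀ + at = 26.0 + (-1.8)(10.5) = 7.10 m/s
Δx = v₀t + ½at² = 26.0·10.5 + 0.5·-1.8·10.5² = 174 m

Phase 2 (constant speed): v₀ = 7.10 m/s, a = 0 m/s².
v = v₀ + at = 7.10 + (0)(2.5) = 7.10 m/s
Δx = v₀t + ½at² = 7.10·2.5 + 0.5·0·2.5² = 17.7 m

Phase 3 (decelerating): v₀ = 7.10 m/s, a = -1.3 m/s².
v = v₀ + at → t = (0 − 7.10) / -1.3 = 5.46 s
v² = v₀² + 2aΔx → Δx = (0² − 7.10²)/(2·-1.3) = 19.4 m
Total time = 10.5 + 2.50 + 5.46 = 18.5 s

18.5 s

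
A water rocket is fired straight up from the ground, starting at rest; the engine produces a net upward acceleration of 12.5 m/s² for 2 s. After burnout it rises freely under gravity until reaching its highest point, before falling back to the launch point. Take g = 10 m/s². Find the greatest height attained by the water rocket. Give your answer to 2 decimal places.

56.25 m

Phase 1 (powered ascent): v₀ = 0 m/s, a = 12.5 m/s².
v = v₀ + at = 0 + (12.5)(2) = 25.0 m/s
Δx = v₀t + ½at² = 0·2 + 0.5·12.5·2² = 25.0 m

Phase 2 (coasting upward): v₀ = 25.0 m/s, a = -10 m/s².
v = v₀ + at → t = (0 − 25.0) / -10 = 2.50 s
v² = v₀² + 2aΔx → Δx = (0² − 25.0²)/(2·-10) = 31.2 m
Maximum height = 25.0 + 31.2 = 56.2 m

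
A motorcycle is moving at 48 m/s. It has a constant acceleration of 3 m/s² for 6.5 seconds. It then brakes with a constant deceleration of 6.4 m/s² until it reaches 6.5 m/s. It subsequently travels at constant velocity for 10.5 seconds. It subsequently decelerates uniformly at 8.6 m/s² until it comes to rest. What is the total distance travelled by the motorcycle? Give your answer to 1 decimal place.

Phase 1 (accelerating): v₀ = 48.0 m/s, a = 3 m/s².
v = v₀ + at = 48.0 + (3)(6.5) = 67.5 m/s
Δx = v₀t + ½at² = 48.0·6.5 + 0.5·3·6.5² = 375 m

Phase 2 (decelerating): v₀ = 67.5 m/s, a = -6.4 m/s².
v = v₀ + at → t = (6.5 − 67.5) / -6.4 = 9.53 s
v² = v₀² + 2aΔx → Δx = (6.5² − 67.5²)/(2·-6.4) = 353 m

Phase 3 (constant speed): v₀ = 6.50 m/s, a = 0 m/s².
v = v₀ + at = 6.50 + (0)(10.5) = 6.50 m/s
Δx = v₀t + ½at² = 6.50·10.5 + 0.5·0·10.5² = 68.2 m

Phase 4 (decelerating): v₀ = 6.50 m/s, a = -8.6 m/s².
v = v₀ + at → t = (0 − 6.50) / -8.6 = 0.756 s
v² = v₀² + 2aΔx → Δx = (0² − 6.50²)/(2·-8.6) = 2.46 m
Total distance = 375 + 353 + 68.2 + 2.46 = 799 m

798.7 m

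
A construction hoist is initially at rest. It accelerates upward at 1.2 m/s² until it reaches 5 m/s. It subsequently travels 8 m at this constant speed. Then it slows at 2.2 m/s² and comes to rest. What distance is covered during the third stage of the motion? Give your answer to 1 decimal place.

5.7 m

Phase 1 (accelerating): v₀ = 0 m/s, a = 1.2 m/s².
v = v₀ + at → t = (5 − 0) / 1.2 = 4.17 s
v² = v₀² + 2aΔx → Δx = (5² − 0²)/(2·1.2) = 10.4 m

Phase 2 (constant speed): v₀ = 5.00 m/s, a = 0 m/s².
Constant speed: t = d/v = 8/5.00 = 1.60 s

Phase 3 (decelerating): v₀ = 5.00 m/s, a = -2.2 m/s².
v = v₀ + at → t = (0 − 5.00) / -2.2 = 2.27 s
v² = v₀² + 2aΔx → Δx = (0² − 5.00²)/(2·-2.2) = 5.68 m
Distance in phase 3 = 5.68 m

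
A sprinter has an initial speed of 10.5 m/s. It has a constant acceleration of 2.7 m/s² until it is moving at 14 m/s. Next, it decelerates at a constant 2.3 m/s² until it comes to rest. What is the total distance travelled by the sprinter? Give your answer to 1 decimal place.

Phase 1 (accelerating): v₀ = 10.5 m/s, a = 2.7 m/s².
v = v₀ + at → t = (14 − 10.5) / 2.7 = 1.30 s
v² = v₀² + 2aΔx → Δx = (14² − 10.5²)/(2·2.7) = 15.9 m

Phase 2 (decelerating): v₀ = 14.0 m/s, a = -2.3 m/s².
v = v₀ + at → t = (0 − 14.0) / -2.3 = 6.09 s
v² = v₀² + 2aΔx → Δx = (0² − 14.0²)/(2·-2.3) = 42.6 m
Total distance = 15.9 + 42.6 = 58.5 m

58.5 m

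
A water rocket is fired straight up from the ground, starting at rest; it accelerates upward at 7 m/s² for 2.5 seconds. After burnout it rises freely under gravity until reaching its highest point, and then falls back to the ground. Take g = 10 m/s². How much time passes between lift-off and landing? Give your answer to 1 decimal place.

Phase 1 (powered ascent): v₀ = 0 m/s, a = 7 m/s².
v = v₀ + at = 0 + (7)(2.5) = 17.5 m/s
Δx = v₀t + ½at² = 0·2.5 + 0.5·7·2.5² = 21.9 m

Phase 2 (coasting upward): v₀ = 17.5 m/s, a = -10 m/s².
v = v₀ + at → t = (0 − 17.5) / -10 = 1.75 s
v² = v₀² + 2aΔx → Δx = (0² − 17.5²)/(2·-10) = 15.3 m

Phase 3 (free fall): v₀ = 0 m/s, a = -10 m/s².
Falls 37.2 m from rest: t = √(2·37.2/10) = 2.73 s; v = g·t = 27.3 m/s.
Total time = 2.50 + 1.75 + 2.73 = 6.98 s

7.0 s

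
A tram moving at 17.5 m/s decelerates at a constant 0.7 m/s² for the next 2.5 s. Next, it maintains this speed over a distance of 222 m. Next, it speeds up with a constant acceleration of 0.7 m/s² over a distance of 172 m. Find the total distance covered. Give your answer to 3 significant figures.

436 m

Phase 1 (decelerating): v₀ = 17.5 m/s, a = -0.7 m/s².
v = v₀ + at = 17.5 + (-0.7)(2.5) = 15.8 m/s
Δx = v₀t + ½at² = 17.5·2.5 + 0.5·-0.7·2.5² = 41.6 m

Phase 2 (constant speed): v₀ = 15.8 m/s, a = 0 m/s².
Constant speed: t = d/v = 222/15.8 = 14.1 s

Phase 3 (accelerating): v₀ = 15.8 m/s, a = 0.7 m/s².
v² = v₀² + 2aΔx = 15.8² + 2·0.7·172 = 489 → v = 22.1 m/s
t = (v − v₀)/a = (22.1 − 15.8)/0.7 = 9.09 s
Total distance = 41.6 + 222 + 172 = 436 m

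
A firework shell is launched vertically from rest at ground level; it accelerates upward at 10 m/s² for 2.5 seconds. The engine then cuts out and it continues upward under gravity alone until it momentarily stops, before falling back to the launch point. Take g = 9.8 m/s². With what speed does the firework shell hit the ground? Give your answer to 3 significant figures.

Phase 1 (powered ascent): v₀ = 0 m/s, a = 10 m/s².
v = v₀ + at = 0 + (10)(2.5) = 25.0 m/s
Δx = v₀t + ½at² = 0·2.5 + 0.5·10·2.5² = 31.2 m

Phase 2 (coasting upward): v₀ = 25.0 m/s, a = -9.8 m/s².
v = v₀ + at → t = (0 − 25.0) / -9.8 = 2.55 s
v² = v₀² + 2aΔx → Δx = (0² − 25.0²)/(2·-9.8) = 31.9 m

Phase 3 (free fall): v₀ = 0 m/s, a = -9.8 m/s².
Falls 63.1 m from rest: t = √(2·63.1/9.8) = 3.59 s; v = g·t = 35.2 m/s.
Impact speed = 35.2 m/s

35.2 m/s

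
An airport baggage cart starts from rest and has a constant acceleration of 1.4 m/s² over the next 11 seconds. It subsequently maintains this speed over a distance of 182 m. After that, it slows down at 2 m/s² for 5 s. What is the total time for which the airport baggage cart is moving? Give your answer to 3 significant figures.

Phase 1 (accelerating): v₀ = 0 m/s, a = 1.4 m/s².
v = v₀ + at = 0 + (1.4)(11) = 15.4 m/s
Δx = v₀t + ½at² = 0·11 + 0.5·1.4·11² = 84.7 m

Phase 2 (constant speed): v₀ = 15.4 m/s, a = 0 m/s².
Constant speed: t = d/v = 182/15.4 = 11.8 s

Phase 3 (decelerating): v₀ = 15.4 m/s, a = -2 m/s².
v = v₀ + at = 15.4 + (-2)(5) = 5.40 m/s
Δx = v₀t + ½at² = 15.4·5 + 0.5·-2·5² = 52.0 m
Total time = 11.0 + 11.8 + 5.00 = 27.8 s

27.8 s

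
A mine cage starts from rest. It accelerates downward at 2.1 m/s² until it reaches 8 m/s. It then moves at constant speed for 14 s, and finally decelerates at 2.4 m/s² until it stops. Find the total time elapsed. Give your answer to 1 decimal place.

21.1 s

Phase 1 (accelerating): v₀ = 0 m/s, a = 2.1 m/s².
v = v₀ + at → t = (8 − 0) / 2.1 = 3.81 s
v² = v₀² + 2aΔx → Δx = (8² − 0²)/(2·2.1) = 15.2 m

Phase 2 (constant speed): v₀ = 8.00 m/s, a = 0 m/s².
v = v₀ + at = 8.00 + (0)(14) = 8.00 m/s
Δx = v₀t + ½at² = 8.00·14 + 0.5·0·14² = 112 m

Phase 3 (decelerating): v₀ = 8.00 m/s, a = -2.4 m/s².
v = v₀ + at → t = (0 − 8.00) / -2.4 = 3.33 s
v² = v₀² + 2aΔx → Δx = (0² − 8.00²)/(2·-2.4) = 13.3 m
Total time = 3.81 + 14.0 + 3.33 = 21.1 s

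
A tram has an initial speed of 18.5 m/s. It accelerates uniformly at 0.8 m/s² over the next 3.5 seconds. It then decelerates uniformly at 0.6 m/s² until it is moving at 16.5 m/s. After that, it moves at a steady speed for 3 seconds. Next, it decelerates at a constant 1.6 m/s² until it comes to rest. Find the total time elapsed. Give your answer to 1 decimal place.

Phase 1 (accelerating): v₀ = 18.5 m/s, a = 0.8 m/s².
v = v₀ + at = 18.5 + (0.8)(3.5) = 21.3 m/s
Δx = v₀t + ½at² = 18.5·3.5 + 0.5·0.8·3.5² = 69.7 m

Phase 2 (decelerating): v₀ = 21.3 m/s, a = -0.6 m/s².
v = v₀ + at → t = (16.5 − 21.3) / -0.6 = 8.00 s
v² = v₀² + 2aΔx → Δx = (16.5² − 21.3²)/(2·-0.6) = 151 m

Phase 3 (constant speed): v₀ = 16.5 m/s, a = 0 m/s².
v = v₀ + at = 16.5 + (0)(3) = 16.5 m/s
Δx = v₀t + ½at² = 16.5·3 + 0.5·0·3² = 49.5 m

Phase 4 (decelerating): v₀ = 16.5 m/s, a = -1.6 m/s².
v = v₀ + at → t = (0 − 16.5) / -1.6 = 10.3 s
v² = v₀² + 2aΔx → Δx = (0² − 16.5²)/(2·-1.6) = 85.1 m
Total time = 3.50 + 8.00 + 3.00 + 10.3 = 24.8 s

24.8 s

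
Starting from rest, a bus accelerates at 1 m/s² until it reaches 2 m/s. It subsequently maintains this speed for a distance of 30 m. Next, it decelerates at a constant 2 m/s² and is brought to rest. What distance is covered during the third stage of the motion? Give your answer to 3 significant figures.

1.00 m

Phase 1 (accelerating): v₀ = 0 m/s, a = 1 m/s².
v = v₀ + at → t = (2 − 0) / 1 = 2.00 s
v² = v₀² + 2aΔx → Δx = (2² − 0²)/(2·1) = 2.00 m

Phase 2 (constant speed): v₀ = 2.00 m/s, a = 0 m/s².
Constant speed: t = d/v = 30/2.00 = 15.0 s

Phase 3 (decelerating): v₀ = 2.00 m/s, a = -2 m/s².
v = v₀ + at → t = (0 − 2.00) / -2 = 1.00 s
v² = v₀² + 2aΔx → Δx = (0² − 2.00²)/(2·-2) = 1.00 m
Distance in phase 3 = 1.00 m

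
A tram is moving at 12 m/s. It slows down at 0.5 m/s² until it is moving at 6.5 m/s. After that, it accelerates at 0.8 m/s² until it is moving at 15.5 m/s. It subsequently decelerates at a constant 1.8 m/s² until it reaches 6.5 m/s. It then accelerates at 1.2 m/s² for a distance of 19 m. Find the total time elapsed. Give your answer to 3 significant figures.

29.6 s

Phase 1 (decelerating): v₀ = 12.0 m/s, a = -0.5 m/s².
v = v₀ + at → t = (6.5 − 12.0) / -0.5 = 11.0 s
v² = v₀² + 2aΔx → Δx = (6.5² − 12.0²)/(2·-0.5) = 102 m

Phase 2 (accelerating): v₀ = 6.50 m/s, a = 0.8 m/s².
v = v₀ + at → t = (15.5 − 6.50) / 0.8 = 11.2 s
v² = v₀² + 2aΔx → Δx = (15.5² − 6.50²)/(2·0.8) = 124 m

Phase 3 (decelerating): v₀ = 15.5 m/s, a = -1.8 m/s².
v = v₀ + at → t = (6.5 − 15.5) / -1.8 = 5.00 s
v² = v₀² + 2aΔx → Δx = (6.5² − 15.5²)/(2·-1.8) = 55.0 m

Phase 4 (accelerating): v₀ = 6.50 m/s, a = 1.2 m/s².
v² = v₀² + 2aΔx = 6.50² + 2·1.2·19 = 87.8 → v = 9.37 m/s
t = (v − v₀)/a = (9.37 − 6.50)/1.2 = 2.39 s
Total time = 11.0 + 11.2 + 5.00 + 2.39 = 29.6 s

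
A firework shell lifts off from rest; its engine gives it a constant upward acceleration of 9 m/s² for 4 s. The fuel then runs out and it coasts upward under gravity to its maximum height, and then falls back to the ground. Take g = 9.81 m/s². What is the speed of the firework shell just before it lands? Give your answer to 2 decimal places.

52.04 m/s

Phase 1 (powered ascent): v₀ = 0 m/s, a = 9 m/s².
v = v₀ + at = 0 + (9)(4) = 36.0 m/s
Δx = v₀t + ½at² = 0·4 + 0.5·9·4² = 72.0 m

Phase 2 (coasting upward): v₀ = 36.0 m/s, a = -9.81 m/s².
v = v₀ + at → t = (0 − 36.0) / -9.81 = 3.67 s
v² = v₀² + 2aΔx → Δx = (0² − 36.0²)/(2·-9.81) = 66.1 m

Phase 3 (free fall): v₀ = 0 m/s, a = -9.81 m/s².
Falls 138 m from rest: t = √(2·138/9.81) = 5.31 s; v = g·t = 52.0 m/s.
Impact speed = 52.0 m/s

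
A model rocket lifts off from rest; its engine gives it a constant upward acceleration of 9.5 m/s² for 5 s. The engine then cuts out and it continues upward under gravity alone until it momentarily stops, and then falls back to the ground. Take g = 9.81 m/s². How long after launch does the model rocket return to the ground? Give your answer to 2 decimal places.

Phase 1 (powered ascent): v₀ = 0 m/s, a = 9.5 m/s².
v = v₀ + at = 0 + (9.5)(5) = 47.5 m/s
Δx = v₀t + ½at² = 0·5 + 0.5·9.5·5² = 119 m

Phase 2 (coasting upward): v₀ = 47.5 m/s, a = -9.81 m/s².
v = v₀ + at → t = (0 − 47.5) / -9.81 = 4.84 s
v² = v₀² + 2aΔx → Δx = (0² − 47.5²)/(2·-9.81) = 115 m

Phase 3 (free fall): v₀ = 0 m/s, a = -9.81 m/s².
Falls 234 m from rest: t = √(2·234/9.81) = 6.90 s; v = g·t = 67.7 m/s.
Total time = 5.00 + 4.84 + 6.90 = 16.7 s

16.75 s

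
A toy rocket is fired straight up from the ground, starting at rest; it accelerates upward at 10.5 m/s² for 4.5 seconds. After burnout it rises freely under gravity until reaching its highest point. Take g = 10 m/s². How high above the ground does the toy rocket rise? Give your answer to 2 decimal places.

217.94 m

Phase 1 (powered ascent): v₀ = 0 m/s, a = 10.5 m/s².
v = v₀ + at = 0 + (10.5)(4.5) = 47.2 m/s
Δx = v₀t + ½at² = 0·4.5 + 0.5·10.5·4.5² = 106 m

Phase 2 (coasting upward): v₀ = 47.2 m/s, a = -10 m/s².
v = v₀ + at → t = (0 − 47.2) / -10 = 4.72 s
v² = v₀² + 2aΔx → Δx = (0² − 47.2²)/(2·-10) = 112 m
Maximum height = 106 + 112 = 218 m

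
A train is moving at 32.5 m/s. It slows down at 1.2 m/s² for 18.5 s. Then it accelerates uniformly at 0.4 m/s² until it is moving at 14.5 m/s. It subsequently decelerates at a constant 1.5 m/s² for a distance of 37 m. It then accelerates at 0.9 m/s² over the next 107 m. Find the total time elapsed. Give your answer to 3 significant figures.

Phase 1 (decelerating): v₀ = 32.5 m/s, a = -1.2 m/s².
v = v₀ + at = 32.5 + (-1.2)(18.5) = 10.3 m/s
Δx = v₀t + ½at² = 32.5·18.5 + 0.5·-1.2·18.5² = 396 m

Phase 2 (accelerating): v₀ = 10.3 m/s, a = 0.4 m/s².
v = v₀ + at → t = (14.5 − 10.3) / 0.4 = 10.5 s
v² = v₀² + 2aΔx → Δx = (14.5² − 10.3²)/(2·0.4) = 130 m

Phase 3 (decelerating): v₀ = 14.5 m/s, a = -1.5 m/s².
v² = v₀² + 2aΔx = 14.5² + 2·-1.5·37 = 99.2 → v = 9.96 m/s
t = (v − v₀)/a = (9.96 − 14.5)/-1.5 = 3.03 s

Phase 4 (accelerating): v₀ = 9.96 m/s, a = 0.9 m/s².
v² = v₀² + 2aΔx = 9.96² + 2·0.9·107 = 292 → v = 17.1 m/s
t = (v − v₀)/a = (17.1 − 9.96)/0.9 = 7.91 s
Total time = 18.5 + 10.5 + 3.03 + 7.91 = 39.9 s

39.9 s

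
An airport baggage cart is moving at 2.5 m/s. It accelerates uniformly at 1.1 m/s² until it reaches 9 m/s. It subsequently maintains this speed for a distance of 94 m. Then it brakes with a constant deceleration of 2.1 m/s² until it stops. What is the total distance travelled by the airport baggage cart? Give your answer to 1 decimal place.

Phase 1 (accelerating): v₀ = 2.50 m/s, a = 1.1 m/s².
v = v₀ + at → t = (9 − 2.50) / 1.1 = 5.91 s
v² = v₀² + 2aΔx → Δx = (9² − 2.50²)/(2·1.1) = 34.0 m

Phase 2 (constant speed): v₀ = 9.00 m/s, a = 0 m/s².
Constant speed: t = d/v = 94/9.00 = 10.4 s

Phase 3 (decelerating): v₀ = 9.00 m/s, a = -2.1 m/s².
v = v₀ + at → t = (0 − 9.00) / -2.1 = 4.29 s
v² = v₀² + 2aΔx → Δx = (0² − 9.00²)/(2·-2.1) = 19.3 m
Total distance = 34.0 + 94.0 + 19.3 = 147 m

147.3 m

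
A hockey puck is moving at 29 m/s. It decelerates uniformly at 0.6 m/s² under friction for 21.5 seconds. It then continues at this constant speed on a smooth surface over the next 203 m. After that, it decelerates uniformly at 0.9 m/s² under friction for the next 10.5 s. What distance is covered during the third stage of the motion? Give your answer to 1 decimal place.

119.4 m

Phase 1 (decelerating): v₀ = 29.0 m/s, a = -0.6 m/s².
v = v₀ + at = 29.0 + (-0.6)(21.5) = 16.1 m/s
Δx = v₀t + ½at² = 29.0·21.5 + 0.5·-0.6·21.5² = 485 m

Phase 2 (constant speed): v₀ = 16.1 m/s, a = 0 m/s².
Constant speed: t = d/v = 203/16.1 = 12.6 s

Phase 3 (decelerating): v₀ = 16.1 m/s, a = -0.9 m/s².
v = v₀ + at = 16.1 + (-0.9)(10.5) = 6.65 m/s
Δx = v₀t + ½at² = 16.1·10.5 + 0.5·-0.9·10.5² = 119 m
Distance in phase 3 = 119 m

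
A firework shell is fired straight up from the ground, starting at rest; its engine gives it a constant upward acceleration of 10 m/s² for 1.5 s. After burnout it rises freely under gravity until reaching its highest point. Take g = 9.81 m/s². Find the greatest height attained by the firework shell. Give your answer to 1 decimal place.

Phase 1 (powered ascent): v₀ = 0 m/s, a = 10 m/s².
v = v₀ + at = 0 + (10)(1.5) = 15.0 m/s
Δx = v₀t + ½at² = 0·1.5 + 0.5·10·1.5² = 11.2 m

Phase 2 (coasting upward): v₀ = 15.0 m/s, a = -9.81 m/s².
v = v₀ + at → t = (0 − 15.0) / -9.81 = 1.53 s
v² = v₀² + 2aΔx → Δx = (0² − 15.0²)/(2·-9.81) = 11.5 m
Maximum height = 11.2 + 11.5 = 22.7 m

22.7 m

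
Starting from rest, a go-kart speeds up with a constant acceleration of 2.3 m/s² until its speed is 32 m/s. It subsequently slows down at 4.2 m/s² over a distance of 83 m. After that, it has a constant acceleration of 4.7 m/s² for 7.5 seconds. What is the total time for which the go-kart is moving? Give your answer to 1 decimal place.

24.7 s

Phase 1 (accelerating): v₀ = 0 m/s, a = 2.3 m/s².
v = v₀ + at → t = (32 − 0) / 2.3 = 13.9 s
v² = v₀² + 2aΔx → Δx = (32² − 0²)/(2·2.3) = 223 m

Phase 2 (decelerating): v₀ = 32.0 m/s, a = -4.2 m/s².
v² = v₀² + 2aΔx = 32.0² + 2·-4.2·83 = 327 → v = 18.1 m/s
t = (v − v₀)/a = (18.1 − 32.0)/-4.2 = 3.31 s

Phase 3 (accelerating): v₀ = 18.1 m/s, a = 4.7 m/s².
v = v₀ + at = 18.1 + (4.7)(7.5) = 53.3 m/s
Δx = v₀t + ½at² = 18.1·7.5 + 0.5·4.7·7.5² = 268 m
Total time = 13.9 + 3.31 + 7.50 = 24.7 s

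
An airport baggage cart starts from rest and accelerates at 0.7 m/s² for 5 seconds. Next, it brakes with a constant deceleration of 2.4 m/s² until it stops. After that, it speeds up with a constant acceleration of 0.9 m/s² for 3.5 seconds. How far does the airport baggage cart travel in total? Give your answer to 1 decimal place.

16.8 m

Phase 1 (accelerating): v₀ = 0 m/s, a = 0.7 m/s².
v = v₀ + at = 0 + (0.7)(5) = 3.50 m/s
Δx = v₀t + ½at² = 0·5 + 0.5·0.7·5² = 8.75 m

Phase 2 (decelerating): v₀ = 3.50 m/s, a = -2.4 m/s².
v = v₀ + at → t = (0 − 3.50) / -2.4 = 1.46 s
v² = v₀² + 2aΔx → Δx = (0² − 3.50²)/(2·-2.4) = 2.55 m

Phase 3 (accelerating): v₀ = 0 m/s, a = 0.9 m/s².
v = v₀ + at = 0 + (0.9)(3.5) = 3.15 m/s
Δx = v₀t + ½at² = 0·3.5 + 0.5·0.9·3.5² = 5.51 m
Total distance = 8.75 + 2.55 + 5.51 = 16.8 m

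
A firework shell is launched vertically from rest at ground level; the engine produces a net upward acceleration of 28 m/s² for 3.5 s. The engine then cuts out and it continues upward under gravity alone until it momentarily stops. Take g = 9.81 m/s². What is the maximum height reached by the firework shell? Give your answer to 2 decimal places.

661.00 m

Phase 1 (powered ascent): v₀ = 0 m/s, a = 28 m/s².
v = v₀ + at = 0 + (28)(3.5) = 98.0 m/s
Δx = v₀t + ½at² = 0·3.5 + 0.5·28·3.5² = 172 m

Phase 2 (coasting upward): v₀ = 98.0 m/s, a = -9.81 m/s².
v = v₀ + at → t = (0 − 98.0) / -9.81 = 9.99 s
v² = v₀² + 2aΔx → Δx = (0² − 98.0²)/(2·-9.81) = 490 m
Maximum height = 172 + 490 = 661 m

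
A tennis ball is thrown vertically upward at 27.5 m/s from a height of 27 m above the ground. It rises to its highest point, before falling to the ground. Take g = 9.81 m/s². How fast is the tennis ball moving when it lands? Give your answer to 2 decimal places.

35.86 m/s

Phase 1 (rising): v₀ = 27.5 m/s, a = -9.81 m/s².
v = v₀ + at → t = (0 − 27.5) / -9.81 = 2.80 s
v² = v₀² + 2aΔx → Δx = (0² − 27.5²)/(2·-9.81) = 38.5 m

Phase 2 (falling): v₀ = 0 m/s, a = -9.81 m/s².
Falls 65.5 m from rest: t = √(2·65.5/9.81) = 3.66 s; v = g·t = 35.9 m/s.
Final speed = 35.9 m/s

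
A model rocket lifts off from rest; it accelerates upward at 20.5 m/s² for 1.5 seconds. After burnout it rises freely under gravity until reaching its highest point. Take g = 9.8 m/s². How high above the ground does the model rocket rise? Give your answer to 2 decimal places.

71.31 m

Phase 1 (powered ascent): v₀ = 0 m/s, a = 20.5 m/s².
v = v₀ + at = 0 + (20.5)(1.5) = 30.8 m/s
Δx = v₀t + ½at² = 0·1.5 + 0.5·20.5·1.5² = 23.1 m

Phase 2 (coasting upward): v₀ = 30.8 m/s, a = -9.8 m/s².
v = v₀ + at → t = (0 − 30.8) / -9.8 = 3.14 s
v² = v₀² + 2aΔx → Δx = (0² − 30.8²)/(2·-9.8) = 48.2 m
Maximum height = 23.1 + 48.2 = 71.3 m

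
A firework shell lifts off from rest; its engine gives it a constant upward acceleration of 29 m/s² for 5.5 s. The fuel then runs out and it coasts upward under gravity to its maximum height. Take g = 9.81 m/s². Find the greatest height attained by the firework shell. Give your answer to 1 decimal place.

Phase 1 (powered ascent): v₀ = 0 m/s, a = 29 m/s².
v = v₀ + at = 0 + (29)(5.5) = 160 m/s
Δx = v₀t + ½at² = 0·5.5 + 0.5·29·5.5² = 439 m

Phase 2 (coasting upward): v₀ = 160 m/s, a = -9.81 m/s².
v = v₀ + at → t = (0 − 160) / -9.81 = 16.3 s
v² = v₀² + 2aΔx → Δx = (0² − 160²)/(2·-9.81) = 1300 m
Maximum height = 439 + 1300 = 1740 m

1735.3 m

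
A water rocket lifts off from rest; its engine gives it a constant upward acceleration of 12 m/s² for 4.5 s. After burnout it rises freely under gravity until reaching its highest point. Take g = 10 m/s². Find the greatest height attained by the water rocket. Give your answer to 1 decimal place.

267.3 m

Phase 1 (powered ascent): v₀ = 0 m/s, a = 12 m/s².
v = v₀ + at = 0 + (12)(4.5) = 54.0 m/s
Δx = v₀t + ½at² = 0·4.5 + 0.5·12·4.5² = 122 m

Phase 2 (coasting upward): v₀ = 54.0 m/s, a = -10 m/s².
v = v₀ + at → t = (0 − 54.0) / -10 = 5.40 s
v² = v₀² + 2aΔx → Δx = (0² − 54.0²)/(2·-10) = 146 m
Maximum height = 122 + 146 = 267 m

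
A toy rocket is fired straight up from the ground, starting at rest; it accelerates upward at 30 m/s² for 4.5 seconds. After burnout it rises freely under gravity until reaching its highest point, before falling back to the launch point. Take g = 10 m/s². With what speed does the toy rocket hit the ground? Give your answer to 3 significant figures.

156 m/s

Phase 1 (powered ascent): v₀ = 0 m/s, a = 30 m/s².
v = v₀ + at = 0 + (30)(4.5) = 135 m/s
Δx = v₀t + ½at² = 0·4.5 + 0.5·30·4.5² = 304 m

Phase 2 (coasting upward): v₀ = 135 m/s, a = -10 m/s².
v = v₀ + at → t = (0 − 135) / -10 = 13.5 s
v² = v₀² + 2aΔx → Δx = (0² − 135²)/(2·-10) = 911 m

Phase 3 (free fall): v₀ = 0 m/s, a = -10 m/s².
Falls 1220 m from rest: t = √(2·1220/10) = 15.6 s; v = g·t = 156 m/s.
Impact speed = 156 m/s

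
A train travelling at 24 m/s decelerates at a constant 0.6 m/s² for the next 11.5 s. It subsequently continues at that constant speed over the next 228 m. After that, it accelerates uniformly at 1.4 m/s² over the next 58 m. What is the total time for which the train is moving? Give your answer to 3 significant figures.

27.9 s

Phase 1 (decelerating): v₀ = 24.0 m/s, a = -0.6 m/s².
v = v₀ + at = 24.0 + (-0.6)(11.5) = 17.1 m/s
Δx = v₀t + ½at² = 24.0·11.5 + 0.5·-0.6·11.5² = 236 m

Phase 2 (constant speed): v₀ = 17.1 m/s, a = 0 m/s².
Constant speed: t = d/v = 228/17.1 = 13.3 s

Phase 3 (accelerating): v₀ = 17.1 m/s, a = 1.4 m/s².
v² = v₀² + 2aΔx = 17.1² + 2·1.4·58 = 455 → v = 21.3 m/s
t = (v − v₀)/a = (21.3 − 17.1)/1.4 = 3.02 s
Total time = 11.5 + 13.3 + 3.02 = 27.9 s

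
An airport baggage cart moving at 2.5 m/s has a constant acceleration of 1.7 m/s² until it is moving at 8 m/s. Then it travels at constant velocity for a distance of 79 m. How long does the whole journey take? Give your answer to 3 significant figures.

13.1 s

Phase 1 (accelerating): v₀ = 2.50 m/s, a = 1.7 m/s².
v = v₀ + at → t = (8 − 2.50) / 1.7 = 3.24 s
v² = v₀² + 2aΔx → Δx = (8² − 2.50²)/(2·1.7) = 17.0 m

Phase 2 (constant speed): v₀ = 8.00 m/s, a = 0 m/s².
Constant speed: t = d/v = 79/8.00 = 9.88 s
Total time = 3.24 + 9.88 = 13.1 s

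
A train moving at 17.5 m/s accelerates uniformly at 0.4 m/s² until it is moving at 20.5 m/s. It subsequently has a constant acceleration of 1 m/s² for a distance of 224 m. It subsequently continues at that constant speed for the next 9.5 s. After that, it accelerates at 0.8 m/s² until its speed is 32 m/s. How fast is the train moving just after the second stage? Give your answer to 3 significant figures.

29.5 m/s

Phase 1 (accelerating): v₀ = 17.5 m/s, a = 0.4 m/s².
v = v₀ + at → t = (20.5 − 17.5) / 0.4 = 7.50 s
v² = v₀² + 2aΔx → Δx = (20.5² − 17.5²)/(2·0.4) = 142 m

Phase 2 (accelerating): v₀ = 20.5 m/s, a = 1 m/s².
v² = v₀² + 2aΔx = 20.5² + 2·1·224 = 868 → v = 29.5 m/s
t = (v − v₀)/a = (29.5 − 20.5)/1 = 8.97 s
Speed at end of phase 2 = 29.5 m/s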